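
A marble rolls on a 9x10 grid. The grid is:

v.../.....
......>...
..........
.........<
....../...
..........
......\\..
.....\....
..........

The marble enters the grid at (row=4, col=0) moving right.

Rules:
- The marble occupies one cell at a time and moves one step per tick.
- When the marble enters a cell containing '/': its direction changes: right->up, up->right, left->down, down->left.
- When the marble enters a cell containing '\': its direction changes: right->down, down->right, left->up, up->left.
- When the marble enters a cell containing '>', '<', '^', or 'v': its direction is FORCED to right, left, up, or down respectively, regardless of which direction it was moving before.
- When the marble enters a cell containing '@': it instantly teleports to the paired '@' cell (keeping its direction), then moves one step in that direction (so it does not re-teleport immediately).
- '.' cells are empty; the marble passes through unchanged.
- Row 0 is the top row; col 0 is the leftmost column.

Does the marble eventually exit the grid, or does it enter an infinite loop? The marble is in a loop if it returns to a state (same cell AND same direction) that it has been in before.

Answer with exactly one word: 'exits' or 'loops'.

Answer: exits

Derivation:
Step 1: enter (4,0), '.' pass, move right to (4,1)
Step 2: enter (4,1), '.' pass, move right to (4,2)
Step 3: enter (4,2), '.' pass, move right to (4,3)
Step 4: enter (4,3), '.' pass, move right to (4,4)
Step 5: enter (4,4), '.' pass, move right to (4,5)
Step 6: enter (4,5), '.' pass, move right to (4,6)
Step 7: enter (4,6), '/' deflects right->up, move up to (3,6)
Step 8: enter (3,6), '.' pass, move up to (2,6)
Step 9: enter (2,6), '.' pass, move up to (1,6)
Step 10: enter (1,6), '>' forces up->right, move right to (1,7)
Step 11: enter (1,7), '.' pass, move right to (1,8)
Step 12: enter (1,8), '.' pass, move right to (1,9)
Step 13: enter (1,9), '.' pass, move right to (1,10)
Step 14: at (1,10) — EXIT via right edge, pos 1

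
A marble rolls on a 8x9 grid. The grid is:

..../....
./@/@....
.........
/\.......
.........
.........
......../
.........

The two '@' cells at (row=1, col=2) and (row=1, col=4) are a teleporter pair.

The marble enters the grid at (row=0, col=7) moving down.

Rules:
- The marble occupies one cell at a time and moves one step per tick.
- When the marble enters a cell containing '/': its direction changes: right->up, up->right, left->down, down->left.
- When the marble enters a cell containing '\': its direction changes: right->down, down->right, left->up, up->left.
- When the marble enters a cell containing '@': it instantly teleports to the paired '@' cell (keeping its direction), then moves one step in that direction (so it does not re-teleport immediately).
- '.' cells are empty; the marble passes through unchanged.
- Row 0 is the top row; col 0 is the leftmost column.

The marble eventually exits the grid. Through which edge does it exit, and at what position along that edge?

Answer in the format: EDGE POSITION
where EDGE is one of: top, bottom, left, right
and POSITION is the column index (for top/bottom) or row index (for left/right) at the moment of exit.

Step 1: enter (0,7), '.' pass, move down to (1,7)
Step 2: enter (1,7), '.' pass, move down to (2,7)
Step 3: enter (2,7), '.' pass, move down to (3,7)
Step 4: enter (3,7), '.' pass, move down to (4,7)
Step 5: enter (4,7), '.' pass, move down to (5,7)
Step 6: enter (5,7), '.' pass, move down to (6,7)
Step 7: enter (6,7), '.' pass, move down to (7,7)
Step 8: enter (7,7), '.' pass, move down to (8,7)
Step 9: at (8,7) — EXIT via bottom edge, pos 7

Answer: bottom 7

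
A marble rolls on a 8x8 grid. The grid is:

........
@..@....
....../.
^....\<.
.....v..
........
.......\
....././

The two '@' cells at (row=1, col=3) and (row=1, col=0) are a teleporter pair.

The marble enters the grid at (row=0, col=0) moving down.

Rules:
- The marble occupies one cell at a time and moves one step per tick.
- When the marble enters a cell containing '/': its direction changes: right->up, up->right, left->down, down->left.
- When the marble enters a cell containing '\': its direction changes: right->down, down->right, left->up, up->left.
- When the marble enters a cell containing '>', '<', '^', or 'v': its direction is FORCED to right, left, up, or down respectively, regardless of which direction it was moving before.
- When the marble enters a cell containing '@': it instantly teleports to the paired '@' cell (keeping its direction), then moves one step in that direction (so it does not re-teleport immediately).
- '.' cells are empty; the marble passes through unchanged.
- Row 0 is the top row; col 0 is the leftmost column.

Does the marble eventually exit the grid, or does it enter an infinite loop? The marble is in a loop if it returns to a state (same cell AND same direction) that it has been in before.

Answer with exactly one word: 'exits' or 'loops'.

Step 1: enter (0,0), '.' pass, move down to (1,0)
Step 2: enter (1,0), '@' teleport (1,0)->(1,3), also enter (1,3), move down to (2,3)
Step 3: enter (2,3), '.' pass, move down to (3,3)
Step 4: enter (3,3), '.' pass, move down to (4,3)
Step 5: enter (4,3), '.' pass, move down to (5,3)
Step 6: enter (5,3), '.' pass, move down to (6,3)
Step 7: enter (6,3), '.' pass, move down to (7,3)
Step 8: enter (7,3), '.' pass, move down to (8,3)
Step 9: at (8,3) — EXIT via bottom edge, pos 3

Answer: exits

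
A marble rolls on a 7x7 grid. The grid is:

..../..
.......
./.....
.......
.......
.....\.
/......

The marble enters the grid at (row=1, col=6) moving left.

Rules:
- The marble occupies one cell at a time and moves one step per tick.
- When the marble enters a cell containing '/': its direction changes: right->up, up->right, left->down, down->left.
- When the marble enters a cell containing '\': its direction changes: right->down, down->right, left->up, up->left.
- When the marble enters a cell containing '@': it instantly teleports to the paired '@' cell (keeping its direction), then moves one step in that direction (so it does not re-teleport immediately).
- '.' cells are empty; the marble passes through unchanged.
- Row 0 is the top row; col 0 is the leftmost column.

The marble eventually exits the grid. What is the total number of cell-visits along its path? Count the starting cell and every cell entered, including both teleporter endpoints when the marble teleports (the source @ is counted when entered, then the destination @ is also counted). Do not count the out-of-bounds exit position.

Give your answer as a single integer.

Answer: 7

Derivation:
Step 1: enter (1,6), '.' pass, move left to (1,5)
Step 2: enter (1,5), '.' pass, move left to (1,4)
Step 3: enter (1,4), '.' pass, move left to (1,3)
Step 4: enter (1,3), '.' pass, move left to (1,2)
Step 5: enter (1,2), '.' pass, move left to (1,1)
Step 6: enter (1,1), '.' pass, move left to (1,0)
Step 7: enter (1,0), '.' pass, move left to (1,-1)
Step 8: at (1,-1) — EXIT via left edge, pos 1
Path length (cell visits): 7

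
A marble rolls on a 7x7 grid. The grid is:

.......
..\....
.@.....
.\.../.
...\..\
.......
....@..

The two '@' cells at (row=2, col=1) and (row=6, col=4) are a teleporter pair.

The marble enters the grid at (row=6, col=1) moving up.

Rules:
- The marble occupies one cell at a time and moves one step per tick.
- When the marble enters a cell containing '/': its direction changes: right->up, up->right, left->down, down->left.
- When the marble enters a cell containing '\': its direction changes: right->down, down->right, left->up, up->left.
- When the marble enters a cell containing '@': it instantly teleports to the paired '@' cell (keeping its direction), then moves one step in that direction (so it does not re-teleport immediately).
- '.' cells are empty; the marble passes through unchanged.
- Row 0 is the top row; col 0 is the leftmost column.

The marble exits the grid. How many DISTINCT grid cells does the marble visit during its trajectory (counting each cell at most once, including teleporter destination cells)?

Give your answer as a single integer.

Step 1: enter (6,1), '.' pass, move up to (5,1)
Step 2: enter (5,1), '.' pass, move up to (4,1)
Step 3: enter (4,1), '.' pass, move up to (3,1)
Step 4: enter (3,1), '\' deflects up->left, move left to (3,0)
Step 5: enter (3,0), '.' pass, move left to (3,-1)
Step 6: at (3,-1) — EXIT via left edge, pos 3
Distinct cells visited: 5 (path length 5)

Answer: 5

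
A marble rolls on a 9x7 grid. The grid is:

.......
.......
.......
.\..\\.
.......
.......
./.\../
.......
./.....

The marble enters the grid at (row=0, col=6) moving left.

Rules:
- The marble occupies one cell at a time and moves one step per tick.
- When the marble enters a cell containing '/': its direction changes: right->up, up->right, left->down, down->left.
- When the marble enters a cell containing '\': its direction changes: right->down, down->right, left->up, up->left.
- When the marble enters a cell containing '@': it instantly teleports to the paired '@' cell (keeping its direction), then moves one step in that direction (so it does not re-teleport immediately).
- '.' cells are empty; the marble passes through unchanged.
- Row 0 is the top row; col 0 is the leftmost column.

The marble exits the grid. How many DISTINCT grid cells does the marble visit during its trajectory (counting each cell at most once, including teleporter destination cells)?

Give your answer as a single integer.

Answer: 7

Derivation:
Step 1: enter (0,6), '.' pass, move left to (0,5)
Step 2: enter (0,5), '.' pass, move left to (0,4)
Step 3: enter (0,4), '.' pass, move left to (0,3)
Step 4: enter (0,3), '.' pass, move left to (0,2)
Step 5: enter (0,2), '.' pass, move left to (0,1)
Step 6: enter (0,1), '.' pass, move left to (0,0)
Step 7: enter (0,0), '.' pass, move left to (0,-1)
Step 8: at (0,-1) — EXIT via left edge, pos 0
Distinct cells visited: 7 (path length 7)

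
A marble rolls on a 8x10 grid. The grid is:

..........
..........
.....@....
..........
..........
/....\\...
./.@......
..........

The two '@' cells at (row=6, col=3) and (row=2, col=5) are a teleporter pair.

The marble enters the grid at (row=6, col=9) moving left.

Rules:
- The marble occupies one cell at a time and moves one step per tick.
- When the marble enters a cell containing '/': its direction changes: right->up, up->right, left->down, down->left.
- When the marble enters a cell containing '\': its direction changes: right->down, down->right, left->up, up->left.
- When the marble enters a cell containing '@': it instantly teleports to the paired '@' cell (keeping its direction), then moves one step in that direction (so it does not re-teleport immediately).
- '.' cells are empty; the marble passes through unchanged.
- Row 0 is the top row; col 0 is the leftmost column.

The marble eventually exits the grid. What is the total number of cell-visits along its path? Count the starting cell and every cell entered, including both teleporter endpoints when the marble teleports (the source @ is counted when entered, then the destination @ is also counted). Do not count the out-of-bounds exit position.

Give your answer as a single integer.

Answer: 13

Derivation:
Step 1: enter (6,9), '.' pass, move left to (6,8)
Step 2: enter (6,8), '.' pass, move left to (6,7)
Step 3: enter (6,7), '.' pass, move left to (6,6)
Step 4: enter (6,6), '.' pass, move left to (6,5)
Step 5: enter (6,5), '.' pass, move left to (6,4)
Step 6: enter (6,4), '.' pass, move left to (6,3)
Step 7: enter (6,3), '@' teleport (6,3)->(2,5), also enter (2,5), move left to (2,4)
Step 8: enter (2,4), '.' pass, move left to (2,3)
Step 9: enter (2,3), '.' pass, move left to (2,2)
Step 10: enter (2,2), '.' pass, move left to (2,1)
Step 11: enter (2,1), '.' pass, move left to (2,0)
Step 12: enter (2,0), '.' pass, move left to (2,-1)
Step 13: at (2,-1) — EXIT via left edge, pos 2
Path length (cell visits): 13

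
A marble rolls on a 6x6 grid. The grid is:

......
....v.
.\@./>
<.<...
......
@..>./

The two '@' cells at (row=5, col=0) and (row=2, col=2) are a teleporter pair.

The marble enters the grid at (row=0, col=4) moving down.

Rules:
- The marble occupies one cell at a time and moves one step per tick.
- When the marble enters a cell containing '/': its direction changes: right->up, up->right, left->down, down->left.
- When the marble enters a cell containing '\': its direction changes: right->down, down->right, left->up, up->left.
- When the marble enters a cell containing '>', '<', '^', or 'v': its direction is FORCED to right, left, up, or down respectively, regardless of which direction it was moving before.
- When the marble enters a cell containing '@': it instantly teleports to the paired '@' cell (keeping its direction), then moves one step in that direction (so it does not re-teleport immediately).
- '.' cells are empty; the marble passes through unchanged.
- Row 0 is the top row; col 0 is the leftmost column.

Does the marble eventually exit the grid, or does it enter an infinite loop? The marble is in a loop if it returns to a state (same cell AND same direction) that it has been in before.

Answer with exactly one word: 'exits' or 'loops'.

Answer: exits

Derivation:
Step 1: enter (0,4), '.' pass, move down to (1,4)
Step 2: enter (1,4), 'v' forces down->down, move down to (2,4)
Step 3: enter (2,4), '/' deflects down->left, move left to (2,3)
Step 4: enter (2,3), '.' pass, move left to (2,2)
Step 5: enter (2,2), '@' teleport (2,2)->(5,0), also enter (5,0), move left to (5,-1)
Step 6: at (5,-1) — EXIT via left edge, pos 5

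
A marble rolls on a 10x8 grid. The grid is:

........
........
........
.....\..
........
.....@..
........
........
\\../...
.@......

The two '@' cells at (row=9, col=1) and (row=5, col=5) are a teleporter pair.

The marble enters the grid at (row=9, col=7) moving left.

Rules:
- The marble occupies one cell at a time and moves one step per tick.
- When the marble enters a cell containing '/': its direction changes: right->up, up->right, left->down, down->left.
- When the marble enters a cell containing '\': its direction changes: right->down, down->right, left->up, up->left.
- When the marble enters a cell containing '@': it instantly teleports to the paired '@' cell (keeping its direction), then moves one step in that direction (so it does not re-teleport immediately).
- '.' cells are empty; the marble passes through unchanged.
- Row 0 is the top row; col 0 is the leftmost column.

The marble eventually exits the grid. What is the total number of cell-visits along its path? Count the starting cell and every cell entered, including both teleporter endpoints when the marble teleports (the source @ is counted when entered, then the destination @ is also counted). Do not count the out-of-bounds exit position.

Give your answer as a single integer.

Step 1: enter (9,7), '.' pass, move left to (9,6)
Step 2: enter (9,6), '.' pass, move left to (9,5)
Step 3: enter (9,5), '.' pass, move left to (9,4)
Step 4: enter (9,4), '.' pass, move left to (9,3)
Step 5: enter (9,3), '.' pass, move left to (9,2)
Step 6: enter (9,2), '.' pass, move left to (9,1)
Step 7: enter (9,1), '@' teleport (9,1)->(5,5), also enter (5,5), move left to (5,4)
Step 8: enter (5,4), '.' pass, move left to (5,3)
Step 9: enter (5,3), '.' pass, move left to (5,2)
Step 10: enter (5,2), '.' pass, move left to (5,1)
Step 11: enter (5,1), '.' pass, move left to (5,0)
Step 12: enter (5,0), '.' pass, move left to (5,-1)
Step 13: at (5,-1) — EXIT via left edge, pos 5
Path length (cell visits): 13

Answer: 13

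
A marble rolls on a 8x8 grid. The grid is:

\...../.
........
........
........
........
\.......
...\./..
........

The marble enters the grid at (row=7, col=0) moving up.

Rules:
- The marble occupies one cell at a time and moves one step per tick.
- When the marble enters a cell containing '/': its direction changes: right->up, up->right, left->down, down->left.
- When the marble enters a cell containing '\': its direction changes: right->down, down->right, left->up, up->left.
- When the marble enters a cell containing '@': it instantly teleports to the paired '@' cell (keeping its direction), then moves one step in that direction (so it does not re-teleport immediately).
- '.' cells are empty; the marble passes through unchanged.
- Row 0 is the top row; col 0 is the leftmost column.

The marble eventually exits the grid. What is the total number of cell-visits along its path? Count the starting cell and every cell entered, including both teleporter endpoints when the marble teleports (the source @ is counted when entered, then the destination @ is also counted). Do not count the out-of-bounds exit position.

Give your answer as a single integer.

Step 1: enter (7,0), '.' pass, move up to (6,0)
Step 2: enter (6,0), '.' pass, move up to (5,0)
Step 3: enter (5,0), '\' deflects up->left, move left to (5,-1)
Step 4: at (5,-1) — EXIT via left edge, pos 5
Path length (cell visits): 3

Answer: 3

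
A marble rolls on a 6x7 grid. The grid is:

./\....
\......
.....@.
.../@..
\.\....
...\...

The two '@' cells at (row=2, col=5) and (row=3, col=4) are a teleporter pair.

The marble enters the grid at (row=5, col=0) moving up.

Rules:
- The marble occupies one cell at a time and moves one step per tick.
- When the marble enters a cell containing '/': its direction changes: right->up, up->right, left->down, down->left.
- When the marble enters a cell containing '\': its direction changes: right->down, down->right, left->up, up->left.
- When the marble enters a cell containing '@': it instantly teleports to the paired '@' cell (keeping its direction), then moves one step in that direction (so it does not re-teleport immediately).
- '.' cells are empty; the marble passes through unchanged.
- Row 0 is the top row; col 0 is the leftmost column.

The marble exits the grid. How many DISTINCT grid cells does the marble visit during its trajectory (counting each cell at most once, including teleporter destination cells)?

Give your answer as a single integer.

Step 1: enter (5,0), '.' pass, move up to (4,0)
Step 2: enter (4,0), '\' deflects up->left, move left to (4,-1)
Step 3: at (4,-1) — EXIT via left edge, pos 4
Distinct cells visited: 2 (path length 2)

Answer: 2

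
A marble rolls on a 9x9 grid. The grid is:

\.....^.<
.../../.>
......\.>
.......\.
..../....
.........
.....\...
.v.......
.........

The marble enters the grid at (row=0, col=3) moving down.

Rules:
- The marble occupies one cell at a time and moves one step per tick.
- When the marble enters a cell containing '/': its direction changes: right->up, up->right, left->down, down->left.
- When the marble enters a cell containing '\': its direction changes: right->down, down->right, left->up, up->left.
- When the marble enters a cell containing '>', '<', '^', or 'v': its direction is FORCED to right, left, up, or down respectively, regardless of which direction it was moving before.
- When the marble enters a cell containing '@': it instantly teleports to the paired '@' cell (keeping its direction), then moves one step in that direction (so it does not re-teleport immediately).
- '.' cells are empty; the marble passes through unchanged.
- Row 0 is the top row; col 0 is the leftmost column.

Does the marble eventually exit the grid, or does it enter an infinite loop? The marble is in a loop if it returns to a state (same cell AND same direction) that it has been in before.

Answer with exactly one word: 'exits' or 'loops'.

Step 1: enter (0,3), '.' pass, move down to (1,3)
Step 2: enter (1,3), '/' deflects down->left, move left to (1,2)
Step 3: enter (1,2), '.' pass, move left to (1,1)
Step 4: enter (1,1), '.' pass, move left to (1,0)
Step 5: enter (1,0), '.' pass, move left to (1,-1)
Step 6: at (1,-1) — EXIT via left edge, pos 1

Answer: exits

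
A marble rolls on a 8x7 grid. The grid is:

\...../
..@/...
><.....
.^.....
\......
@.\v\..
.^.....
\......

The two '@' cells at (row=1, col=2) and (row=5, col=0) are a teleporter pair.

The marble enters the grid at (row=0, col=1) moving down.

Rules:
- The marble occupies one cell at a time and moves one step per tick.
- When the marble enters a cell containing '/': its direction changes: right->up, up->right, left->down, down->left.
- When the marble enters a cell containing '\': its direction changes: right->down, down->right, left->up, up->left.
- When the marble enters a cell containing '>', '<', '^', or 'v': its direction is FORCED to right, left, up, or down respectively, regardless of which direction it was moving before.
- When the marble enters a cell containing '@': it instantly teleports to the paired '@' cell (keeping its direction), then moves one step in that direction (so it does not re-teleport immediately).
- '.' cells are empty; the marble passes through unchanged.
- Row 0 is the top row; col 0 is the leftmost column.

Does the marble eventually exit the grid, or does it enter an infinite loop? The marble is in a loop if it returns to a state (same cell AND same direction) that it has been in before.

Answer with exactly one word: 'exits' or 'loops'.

Answer: loops

Derivation:
Step 1: enter (0,1), '.' pass, move down to (1,1)
Step 2: enter (1,1), '.' pass, move down to (2,1)
Step 3: enter (2,1), '<' forces down->left, move left to (2,0)
Step 4: enter (2,0), '>' forces left->right, move right to (2,1)
Step 5: enter (2,1), '<' forces right->left, move left to (2,0)
Step 6: at (2,0) dir=left — LOOP DETECTED (seen before)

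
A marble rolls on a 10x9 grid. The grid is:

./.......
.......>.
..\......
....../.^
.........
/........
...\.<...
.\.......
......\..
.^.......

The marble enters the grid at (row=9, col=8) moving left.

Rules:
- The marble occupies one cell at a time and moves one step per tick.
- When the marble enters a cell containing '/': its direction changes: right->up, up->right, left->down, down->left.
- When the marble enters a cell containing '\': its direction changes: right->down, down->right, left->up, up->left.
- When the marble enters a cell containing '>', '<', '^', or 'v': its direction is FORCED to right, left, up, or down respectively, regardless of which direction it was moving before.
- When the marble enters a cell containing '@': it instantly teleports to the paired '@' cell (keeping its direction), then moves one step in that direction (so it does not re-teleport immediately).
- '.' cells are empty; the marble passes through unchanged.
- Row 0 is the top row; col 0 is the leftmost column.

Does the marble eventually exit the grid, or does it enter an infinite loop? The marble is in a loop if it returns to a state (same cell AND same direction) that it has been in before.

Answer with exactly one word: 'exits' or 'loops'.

Step 1: enter (9,8), '.' pass, move left to (9,7)
Step 2: enter (9,7), '.' pass, move left to (9,6)
Step 3: enter (9,6), '.' pass, move left to (9,5)
Step 4: enter (9,5), '.' pass, move left to (9,4)
Step 5: enter (9,4), '.' pass, move left to (9,3)
Step 6: enter (9,3), '.' pass, move left to (9,2)
Step 7: enter (9,2), '.' pass, move left to (9,1)
Step 8: enter (9,1), '^' forces left->up, move up to (8,1)
Step 9: enter (8,1), '.' pass, move up to (7,1)
Step 10: enter (7,1), '\' deflects up->left, move left to (7,0)
Step 11: enter (7,0), '.' pass, move left to (7,-1)
Step 12: at (7,-1) — EXIT via left edge, pos 7

Answer: exits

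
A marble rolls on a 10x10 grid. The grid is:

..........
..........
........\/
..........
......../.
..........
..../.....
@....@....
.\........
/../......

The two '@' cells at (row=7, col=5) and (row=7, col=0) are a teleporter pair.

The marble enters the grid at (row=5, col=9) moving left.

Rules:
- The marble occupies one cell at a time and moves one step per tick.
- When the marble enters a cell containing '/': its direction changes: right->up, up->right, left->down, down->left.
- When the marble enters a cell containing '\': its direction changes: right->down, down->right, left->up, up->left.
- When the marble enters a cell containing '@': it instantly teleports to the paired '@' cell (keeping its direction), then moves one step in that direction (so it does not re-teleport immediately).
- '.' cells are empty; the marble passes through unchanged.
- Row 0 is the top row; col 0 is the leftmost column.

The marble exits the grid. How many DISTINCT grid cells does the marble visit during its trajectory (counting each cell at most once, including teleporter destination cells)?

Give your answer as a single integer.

Step 1: enter (5,9), '.' pass, move left to (5,8)
Step 2: enter (5,8), '.' pass, move left to (5,7)
Step 3: enter (5,7), '.' pass, move left to (5,6)
Step 4: enter (5,6), '.' pass, move left to (5,5)
Step 5: enter (5,5), '.' pass, move left to (5,4)
Step 6: enter (5,4), '.' pass, move left to (5,3)
Step 7: enter (5,3), '.' pass, move left to (5,2)
Step 8: enter (5,2), '.' pass, move left to (5,1)
Step 9: enter (5,1), '.' pass, move left to (5,0)
Step 10: enter (5,0), '.' pass, move left to (5,-1)
Step 11: at (5,-1) — EXIT via left edge, pos 5
Distinct cells visited: 10 (path length 10)

Answer: 10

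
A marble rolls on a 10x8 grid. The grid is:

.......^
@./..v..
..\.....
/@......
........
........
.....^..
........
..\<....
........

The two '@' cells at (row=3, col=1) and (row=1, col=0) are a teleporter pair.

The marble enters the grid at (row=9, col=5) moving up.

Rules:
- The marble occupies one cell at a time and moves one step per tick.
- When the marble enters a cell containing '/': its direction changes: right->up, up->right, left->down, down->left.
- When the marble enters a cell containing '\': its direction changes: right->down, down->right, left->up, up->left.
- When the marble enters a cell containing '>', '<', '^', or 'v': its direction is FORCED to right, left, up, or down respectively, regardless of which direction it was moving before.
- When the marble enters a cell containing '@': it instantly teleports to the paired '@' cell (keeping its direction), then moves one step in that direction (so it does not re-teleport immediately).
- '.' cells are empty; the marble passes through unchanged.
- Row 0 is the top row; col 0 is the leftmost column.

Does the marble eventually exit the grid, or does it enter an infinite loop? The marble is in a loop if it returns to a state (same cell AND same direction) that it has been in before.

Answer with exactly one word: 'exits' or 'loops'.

Step 1: enter (9,5), '.' pass, move up to (8,5)
Step 2: enter (8,5), '.' pass, move up to (7,5)
Step 3: enter (7,5), '.' pass, move up to (6,5)
Step 4: enter (6,5), '^' forces up->up, move up to (5,5)
Step 5: enter (5,5), '.' pass, move up to (4,5)
Step 6: enter (4,5), '.' pass, move up to (3,5)
Step 7: enter (3,5), '.' pass, move up to (2,5)
Step 8: enter (2,5), '.' pass, move up to (1,5)
Step 9: enter (1,5), 'v' forces up->down, move down to (2,5)
Step 10: enter (2,5), '.' pass, move down to (3,5)
Step 11: enter (3,5), '.' pass, move down to (4,5)
Step 12: enter (4,5), '.' pass, move down to (5,5)
Step 13: enter (5,5), '.' pass, move down to (6,5)
Step 14: enter (6,5), '^' forces down->up, move up to (5,5)
Step 15: at (5,5) dir=up — LOOP DETECTED (seen before)

Answer: loops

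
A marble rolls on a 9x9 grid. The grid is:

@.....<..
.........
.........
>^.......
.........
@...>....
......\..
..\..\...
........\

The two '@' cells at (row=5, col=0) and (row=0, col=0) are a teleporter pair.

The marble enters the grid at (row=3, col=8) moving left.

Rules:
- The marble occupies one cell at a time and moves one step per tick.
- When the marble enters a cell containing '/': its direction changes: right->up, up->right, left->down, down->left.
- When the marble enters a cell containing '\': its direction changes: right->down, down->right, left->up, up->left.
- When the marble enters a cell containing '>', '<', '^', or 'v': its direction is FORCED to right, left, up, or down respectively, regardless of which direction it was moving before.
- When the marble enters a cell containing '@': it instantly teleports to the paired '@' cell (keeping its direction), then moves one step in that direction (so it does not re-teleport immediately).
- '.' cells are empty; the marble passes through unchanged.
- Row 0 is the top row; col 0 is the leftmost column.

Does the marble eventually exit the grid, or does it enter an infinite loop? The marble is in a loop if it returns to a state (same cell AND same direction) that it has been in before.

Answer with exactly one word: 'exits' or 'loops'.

Answer: exits

Derivation:
Step 1: enter (3,8), '.' pass, move left to (3,7)
Step 2: enter (3,7), '.' pass, move left to (3,6)
Step 3: enter (3,6), '.' pass, move left to (3,5)
Step 4: enter (3,5), '.' pass, move left to (3,4)
Step 5: enter (3,4), '.' pass, move left to (3,3)
Step 6: enter (3,3), '.' pass, move left to (3,2)
Step 7: enter (3,2), '.' pass, move left to (3,1)
Step 8: enter (3,1), '^' forces left->up, move up to (2,1)
Step 9: enter (2,1), '.' pass, move up to (1,1)
Step 10: enter (1,1), '.' pass, move up to (0,1)
Step 11: enter (0,1), '.' pass, move up to (-1,1)
Step 12: at (-1,1) — EXIT via top edge, pos 1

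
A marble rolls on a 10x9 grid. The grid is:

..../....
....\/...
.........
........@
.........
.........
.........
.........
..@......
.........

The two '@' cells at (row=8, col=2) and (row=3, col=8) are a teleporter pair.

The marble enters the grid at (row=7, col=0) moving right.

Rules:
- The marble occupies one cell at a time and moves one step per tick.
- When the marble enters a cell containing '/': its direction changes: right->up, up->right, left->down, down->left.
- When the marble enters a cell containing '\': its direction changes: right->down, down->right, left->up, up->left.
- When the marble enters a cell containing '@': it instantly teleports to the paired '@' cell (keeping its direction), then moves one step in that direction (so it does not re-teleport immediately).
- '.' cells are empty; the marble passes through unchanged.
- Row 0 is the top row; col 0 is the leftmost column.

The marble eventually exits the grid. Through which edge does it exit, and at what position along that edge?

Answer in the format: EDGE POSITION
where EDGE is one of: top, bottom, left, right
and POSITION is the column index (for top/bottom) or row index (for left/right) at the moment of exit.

Answer: right 7

Derivation:
Step 1: enter (7,0), '.' pass, move right to (7,1)
Step 2: enter (7,1), '.' pass, move right to (7,2)
Step 3: enter (7,2), '.' pass, move right to (7,3)
Step 4: enter (7,3), '.' pass, move right to (7,4)
Step 5: enter (7,4), '.' pass, move right to (7,5)
Step 6: enter (7,5), '.' pass, move right to (7,6)
Step 7: enter (7,6), '.' pass, move right to (7,7)
Step 8: enter (7,7), '.' pass, move right to (7,8)
Step 9: enter (7,8), '.' pass, move right to (7,9)
Step 10: at (7,9) — EXIT via right edge, pos 7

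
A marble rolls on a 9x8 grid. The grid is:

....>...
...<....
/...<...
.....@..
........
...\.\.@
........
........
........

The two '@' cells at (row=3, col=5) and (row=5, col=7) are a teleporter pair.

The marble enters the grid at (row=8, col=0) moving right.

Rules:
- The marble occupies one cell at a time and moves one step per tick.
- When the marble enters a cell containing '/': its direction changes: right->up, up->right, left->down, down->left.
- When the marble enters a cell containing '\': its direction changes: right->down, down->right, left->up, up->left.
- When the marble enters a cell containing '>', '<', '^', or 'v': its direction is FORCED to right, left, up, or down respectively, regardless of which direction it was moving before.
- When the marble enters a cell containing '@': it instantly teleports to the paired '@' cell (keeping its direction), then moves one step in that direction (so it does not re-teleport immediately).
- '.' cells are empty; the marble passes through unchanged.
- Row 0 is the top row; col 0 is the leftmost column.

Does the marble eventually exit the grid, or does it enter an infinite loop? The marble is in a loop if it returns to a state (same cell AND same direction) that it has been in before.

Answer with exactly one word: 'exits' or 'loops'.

Answer: exits

Derivation:
Step 1: enter (8,0), '.' pass, move right to (8,1)
Step 2: enter (8,1), '.' pass, move right to (8,2)
Step 3: enter (8,2), '.' pass, move right to (8,3)
Step 4: enter (8,3), '.' pass, move right to (8,4)
Step 5: enter (8,4), '.' pass, move right to (8,5)
Step 6: enter (8,5), '.' pass, move right to (8,6)
Step 7: enter (8,6), '.' pass, move right to (8,7)
Step 8: enter (8,7), '.' pass, move right to (8,8)
Step 9: at (8,8) — EXIT via right edge, pos 8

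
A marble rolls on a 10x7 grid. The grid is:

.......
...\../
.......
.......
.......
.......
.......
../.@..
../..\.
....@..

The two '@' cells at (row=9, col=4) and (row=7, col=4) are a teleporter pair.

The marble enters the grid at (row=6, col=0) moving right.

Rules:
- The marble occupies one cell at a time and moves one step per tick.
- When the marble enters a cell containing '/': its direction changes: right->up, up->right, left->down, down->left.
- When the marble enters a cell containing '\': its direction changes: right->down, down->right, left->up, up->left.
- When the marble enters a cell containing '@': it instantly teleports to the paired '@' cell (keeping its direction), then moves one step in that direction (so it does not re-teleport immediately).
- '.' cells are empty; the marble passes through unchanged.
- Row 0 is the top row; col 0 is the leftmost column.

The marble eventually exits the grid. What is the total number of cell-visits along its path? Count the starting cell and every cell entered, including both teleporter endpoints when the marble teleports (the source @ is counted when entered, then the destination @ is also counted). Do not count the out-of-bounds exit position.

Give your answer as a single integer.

Step 1: enter (6,0), '.' pass, move right to (6,1)
Step 2: enter (6,1), '.' pass, move right to (6,2)
Step 3: enter (6,2), '.' pass, move right to (6,3)
Step 4: enter (6,3), '.' pass, move right to (6,4)
Step 5: enter (6,4), '.' pass, move right to (6,5)
Step 6: enter (6,5), '.' pass, move right to (6,6)
Step 7: enter (6,6), '.' pass, move right to (6,7)
Step 8: at (6,7) — EXIT via right edge, pos 6
Path length (cell visits): 7

Answer: 7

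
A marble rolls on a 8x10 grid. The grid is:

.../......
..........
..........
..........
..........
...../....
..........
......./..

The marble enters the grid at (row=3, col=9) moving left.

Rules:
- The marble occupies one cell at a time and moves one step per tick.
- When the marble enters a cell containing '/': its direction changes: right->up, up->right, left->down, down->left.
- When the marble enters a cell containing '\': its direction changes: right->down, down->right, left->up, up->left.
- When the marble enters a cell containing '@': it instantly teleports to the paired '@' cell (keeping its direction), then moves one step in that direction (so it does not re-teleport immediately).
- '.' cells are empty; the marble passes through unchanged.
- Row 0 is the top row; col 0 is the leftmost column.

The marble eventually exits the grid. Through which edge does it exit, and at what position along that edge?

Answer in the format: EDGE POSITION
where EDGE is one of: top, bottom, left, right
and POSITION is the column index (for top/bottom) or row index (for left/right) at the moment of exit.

Step 1: enter (3,9), '.' pass, move left to (3,8)
Step 2: enter (3,8), '.' pass, move left to (3,7)
Step 3: enter (3,7), '.' pass, move left to (3,6)
Step 4: enter (3,6), '.' pass, move left to (3,5)
Step 5: enter (3,5), '.' pass, move left to (3,4)
Step 6: enter (3,4), '.' pass, move left to (3,3)
Step 7: enter (3,3), '.' pass, move left to (3,2)
Step 8: enter (3,2), '.' pass, move left to (3,1)
Step 9: enter (3,1), '.' pass, move left to (3,0)
Step 10: enter (3,0), '.' pass, move left to (3,-1)
Step 11: at (3,-1) — EXIT via left edge, pos 3

Answer: left 3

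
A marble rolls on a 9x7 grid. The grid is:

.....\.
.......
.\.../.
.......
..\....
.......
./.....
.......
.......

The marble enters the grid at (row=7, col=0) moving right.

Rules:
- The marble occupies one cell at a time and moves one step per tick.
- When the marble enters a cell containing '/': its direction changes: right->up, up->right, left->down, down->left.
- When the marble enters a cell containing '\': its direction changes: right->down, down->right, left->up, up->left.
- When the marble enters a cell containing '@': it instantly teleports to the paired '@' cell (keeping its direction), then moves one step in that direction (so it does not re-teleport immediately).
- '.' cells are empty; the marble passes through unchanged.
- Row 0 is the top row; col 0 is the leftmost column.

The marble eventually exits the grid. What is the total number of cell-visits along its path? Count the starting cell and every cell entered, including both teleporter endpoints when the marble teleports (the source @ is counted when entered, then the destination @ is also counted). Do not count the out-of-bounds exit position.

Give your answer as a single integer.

Step 1: enter (7,0), '.' pass, move right to (7,1)
Step 2: enter (7,1), '.' pass, move right to (7,2)
Step 3: enter (7,2), '.' pass, move right to (7,3)
Step 4: enter (7,3), '.' pass, move right to (7,4)
Step 5: enter (7,4), '.' pass, move right to (7,5)
Step 6: enter (7,5), '.' pass, move right to (7,6)
Step 7: enter (7,6), '.' pass, move right to (7,7)
Step 8: at (7,7) — EXIT via right edge, pos 7
Path length (cell visits): 7

Answer: 7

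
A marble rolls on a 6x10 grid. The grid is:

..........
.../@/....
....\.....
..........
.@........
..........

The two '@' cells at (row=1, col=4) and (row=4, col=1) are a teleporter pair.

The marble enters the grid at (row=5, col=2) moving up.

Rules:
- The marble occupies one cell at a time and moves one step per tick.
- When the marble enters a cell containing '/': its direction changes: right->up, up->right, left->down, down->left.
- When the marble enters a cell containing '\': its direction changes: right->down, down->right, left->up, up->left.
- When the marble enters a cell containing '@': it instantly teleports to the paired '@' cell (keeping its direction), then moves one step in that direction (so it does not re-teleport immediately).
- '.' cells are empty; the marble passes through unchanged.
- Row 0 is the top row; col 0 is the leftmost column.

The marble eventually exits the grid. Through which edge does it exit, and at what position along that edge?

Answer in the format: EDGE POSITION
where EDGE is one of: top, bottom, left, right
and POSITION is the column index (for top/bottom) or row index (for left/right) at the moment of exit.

Answer: top 2

Derivation:
Step 1: enter (5,2), '.' pass, move up to (4,2)
Step 2: enter (4,2), '.' pass, move up to (3,2)
Step 3: enter (3,2), '.' pass, move up to (2,2)
Step 4: enter (2,2), '.' pass, move up to (1,2)
Step 5: enter (1,2), '.' pass, move up to (0,2)
Step 6: enter (0,2), '.' pass, move up to (-1,2)
Step 7: at (-1,2) — EXIT via top edge, pos 2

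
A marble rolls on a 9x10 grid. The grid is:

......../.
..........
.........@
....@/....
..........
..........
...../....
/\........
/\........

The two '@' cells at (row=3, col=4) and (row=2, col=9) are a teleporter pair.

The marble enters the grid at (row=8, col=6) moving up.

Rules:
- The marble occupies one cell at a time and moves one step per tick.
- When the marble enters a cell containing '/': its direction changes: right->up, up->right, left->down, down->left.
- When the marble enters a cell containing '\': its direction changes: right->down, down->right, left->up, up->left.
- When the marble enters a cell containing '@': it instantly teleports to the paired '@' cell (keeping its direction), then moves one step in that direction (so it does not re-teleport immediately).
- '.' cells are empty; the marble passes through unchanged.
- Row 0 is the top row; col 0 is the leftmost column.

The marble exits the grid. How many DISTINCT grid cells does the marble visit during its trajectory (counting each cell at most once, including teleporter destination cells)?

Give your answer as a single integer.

Answer: 9

Derivation:
Step 1: enter (8,6), '.' pass, move up to (7,6)
Step 2: enter (7,6), '.' pass, move up to (6,6)
Step 3: enter (6,6), '.' pass, move up to (5,6)
Step 4: enter (5,6), '.' pass, move up to (4,6)
Step 5: enter (4,6), '.' pass, move up to (3,6)
Step 6: enter (3,6), '.' pass, move up to (2,6)
Step 7: enter (2,6), '.' pass, move up to (1,6)
Step 8: enter (1,6), '.' pass, move up to (0,6)
Step 9: enter (0,6), '.' pass, move up to (-1,6)
Step 10: at (-1,6) — EXIT via top edge, pos 6
Distinct cells visited: 9 (path length 9)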